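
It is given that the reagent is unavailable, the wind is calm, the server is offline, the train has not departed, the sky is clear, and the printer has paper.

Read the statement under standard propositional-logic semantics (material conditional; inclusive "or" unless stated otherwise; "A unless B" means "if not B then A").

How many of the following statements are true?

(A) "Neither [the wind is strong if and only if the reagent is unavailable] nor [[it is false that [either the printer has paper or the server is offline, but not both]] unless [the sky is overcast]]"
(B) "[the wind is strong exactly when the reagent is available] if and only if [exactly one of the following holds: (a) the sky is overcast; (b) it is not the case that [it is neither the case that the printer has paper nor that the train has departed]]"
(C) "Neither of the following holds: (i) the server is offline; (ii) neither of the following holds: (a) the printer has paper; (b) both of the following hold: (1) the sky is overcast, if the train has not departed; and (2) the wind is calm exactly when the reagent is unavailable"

1

Let Q = "the wind is strong" (False), P = "the reagent is available" (False), V = "the printer has paper" (True), R = "the server is online" (False), U = "the sky is overcast" (False), S = "the train has departed" (False).

(A): In symbols: (Q iff not P) nor (not (V xor not R) or U)

not P = not False = True
Q iff not P = False iff True = False
not R = not False = True
V xor not R = True xor True = False
not (V xor not R) = not False = True
not (V xor not R) or U = True or False = True
(Q iff not P) nor (not (V xor not R) or U) = False nor True = False
Thus (A) is false.

(B): In symbols: (Q iff P) iff (U xor not (V nor S))

Q iff P = False iff False = True
V nor S = True nor False = False
not (V nor S) = not False = True
U xor not (V nor S) = False xor True = True
(Q iff P) iff (U xor not (V nor S)) = True iff True = True
Thus (B) is true.

(C): This is not R nor (V nor ((not S -> U) and (not Q iff not P))).

not R = not False = True
not S = not False = True
not S -> U = True -> False = False
not Q = not False = True
not P = not False = True
not Q iff not P = True iff True = True
(not S -> U) and (not Q iff not P) = False and True = False
V nor ((not S -> U) and (not Q iff not P)) = True nor False = False
not R nor (V nor ((not S -> U) and (not Q iff not P))) = True nor False = False
Thus (C) is false.

True statements: 1 ((B)).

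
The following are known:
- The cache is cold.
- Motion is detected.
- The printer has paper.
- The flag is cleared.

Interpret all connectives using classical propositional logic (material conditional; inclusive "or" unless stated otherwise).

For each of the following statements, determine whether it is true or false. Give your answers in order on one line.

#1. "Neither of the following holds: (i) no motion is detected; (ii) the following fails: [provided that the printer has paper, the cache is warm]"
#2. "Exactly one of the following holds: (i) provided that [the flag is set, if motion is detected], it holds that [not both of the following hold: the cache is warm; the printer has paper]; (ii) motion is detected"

Let H = "motion is detected" (True), D = "the printer has paper" (True), M = "the cache is warm" (False), S = "the flag is set" (False).

#1: Formalization: not H nor not (D -> M)

not H = not True = False
D -> M = True -> False = False
not (D -> M) = not False = True
not H nor not (D -> M) = False nor True = False
So #1 is false.

#2: In symbols: ((H -> S) -> (M nand D)) xor H

H -> S = True -> False = False
M nand D = False nand True = True
(H -> S) -> (M nand D) = False -> True = True
((H -> S) -> (M nand D)) xor H = True xor True = False
So #2 is false.

#1 False / #2 False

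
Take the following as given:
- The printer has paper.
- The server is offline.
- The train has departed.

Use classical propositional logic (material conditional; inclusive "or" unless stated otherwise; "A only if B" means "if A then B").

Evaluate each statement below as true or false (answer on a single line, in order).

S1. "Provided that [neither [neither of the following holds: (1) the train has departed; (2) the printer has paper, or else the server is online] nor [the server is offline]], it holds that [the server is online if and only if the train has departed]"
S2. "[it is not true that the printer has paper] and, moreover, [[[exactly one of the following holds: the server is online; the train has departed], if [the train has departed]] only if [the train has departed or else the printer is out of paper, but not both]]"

S1 true; S2 false

Let R = "the train has departed" (True), P = "the printer has paper" (True), Q = "the server is online" (False).

S1: In symbols: ((R nor (P or Q)) nor not Q) -> (Q iff R)

P or Q = True or False = True
R nor (P or Q) = True nor True = False
not Q = not False = True
(R nor (P or Q)) nor not Q = False nor True = False
Q iff R = False iff True = False
((R nor (P or Q)) nor not Q) -> (Q iff R) = False -> False = True
Thus S1 is true.

S2: Parsed as not P and ((R -> (Q xor R)) -> (R xor not P))

not P = not True = False
Q xor R = False xor True = True
R -> (Q xor R) = True -> True = True
not P = not True = False
R xor not P = True xor False = True
(R -> (Q xor R)) -> (R xor not P) = True -> True = True
not P and ((R -> (Q xor R)) -> (R xor not P)) = False and True = False
Hence S2 is false.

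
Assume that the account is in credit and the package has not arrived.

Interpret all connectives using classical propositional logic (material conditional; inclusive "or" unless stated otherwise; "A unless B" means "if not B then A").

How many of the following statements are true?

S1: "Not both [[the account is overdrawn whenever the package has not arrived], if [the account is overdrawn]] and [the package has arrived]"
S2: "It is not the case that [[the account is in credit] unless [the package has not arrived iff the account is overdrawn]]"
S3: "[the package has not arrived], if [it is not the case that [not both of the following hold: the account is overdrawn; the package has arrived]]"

2

Let H = "the account is overdrawn" (F), Q = "the package has arrived" (F).

S1: Formalization: (H → (¬Q → H)) ↑ Q

¬Q = ¬F = T
¬Q → H = T → F = F
H → (¬Q → H) = F → F = T
(H → (¬Q → H)) ↑ Q = T ↑ F = T
So S1 is true.

S2: This is ¬(¬H ∨ (¬Q ↔ H)).

¬H = ¬F = T
¬Q = ¬F = T
¬Q ↔ H = T ↔ F = F
¬H ∨ (¬Q ↔ H) = T ∨ F = T
¬(¬H ∨ (¬Q ↔ H)) = ¬T = F
Hence S2 is false.

S3: Formalization: ¬(H ↑ Q) → ¬Q

H ↑ Q = F ↑ F = T
¬(H ↑ Q) = ¬T = F
¬Q = ¬F = T
¬(H ↑ Q) → ¬Q = F → T = T
Hence S3 is true.

True statements: 2 (S1, S3).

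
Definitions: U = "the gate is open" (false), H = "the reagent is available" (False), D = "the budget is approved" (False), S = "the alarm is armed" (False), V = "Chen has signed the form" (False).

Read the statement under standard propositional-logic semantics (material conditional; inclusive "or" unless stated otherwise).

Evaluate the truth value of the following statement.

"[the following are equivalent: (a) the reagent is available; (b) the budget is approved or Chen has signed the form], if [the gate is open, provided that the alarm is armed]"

True.

Values: S=F, U=F, H=F, D=F, V=F.
This is (S -> U) -> (H <-> (D | V)).

S -> U = F -> F = T
D | V = F | F = F
H <-> (D | V) = F <-> F = T
(S -> U) -> (H <-> (D | V)) = T -> T = T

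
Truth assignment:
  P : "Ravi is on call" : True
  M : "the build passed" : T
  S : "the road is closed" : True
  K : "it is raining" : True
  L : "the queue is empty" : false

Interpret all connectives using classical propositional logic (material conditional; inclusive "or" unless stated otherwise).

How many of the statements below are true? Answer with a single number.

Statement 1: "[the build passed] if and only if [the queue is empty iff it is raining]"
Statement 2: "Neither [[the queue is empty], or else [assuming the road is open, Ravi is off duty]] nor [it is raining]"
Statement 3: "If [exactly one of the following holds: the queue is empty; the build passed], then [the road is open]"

0

Statement 1: Parsed as M <-> (L <-> K)

L <-> K = F <-> T = F
M <-> (L <-> K) = T <-> F = F
Thus Statement 1 is false.

Statement 2: Formalization: (L | (~S -> ~P)) nor K

~S = ~T = F
~P = ~T = F
~S -> ~P = F -> F = T
L | (~S -> ~P) = F | T = T
(L | (~S -> ~P)) nor K = T nor T = F
So Statement 2 is false.

Statement 3: Parsed as (L xor M) -> ~S

L xor M = F xor T = T
~S = ~T = F
(L xor M) -> ~S = T -> F = F
Thus Statement 3 is false.

True statements: 0 (none).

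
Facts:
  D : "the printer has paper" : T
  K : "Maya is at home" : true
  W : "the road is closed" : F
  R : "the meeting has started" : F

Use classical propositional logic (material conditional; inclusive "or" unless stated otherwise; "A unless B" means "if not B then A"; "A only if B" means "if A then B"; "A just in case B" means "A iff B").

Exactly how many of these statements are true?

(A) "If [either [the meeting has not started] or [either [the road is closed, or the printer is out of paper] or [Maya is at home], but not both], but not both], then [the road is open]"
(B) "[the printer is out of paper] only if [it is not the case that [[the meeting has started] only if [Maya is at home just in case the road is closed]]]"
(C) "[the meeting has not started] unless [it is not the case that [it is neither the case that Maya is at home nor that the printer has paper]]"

3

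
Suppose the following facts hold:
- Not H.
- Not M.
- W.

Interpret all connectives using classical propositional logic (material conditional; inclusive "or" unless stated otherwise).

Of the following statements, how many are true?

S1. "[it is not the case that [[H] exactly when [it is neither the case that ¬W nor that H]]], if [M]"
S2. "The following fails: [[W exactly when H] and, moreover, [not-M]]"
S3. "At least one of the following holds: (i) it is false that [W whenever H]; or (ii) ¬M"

3

S1: Formalization: M -> ~(H <-> (~W nor H))

~W = ~T = F
~W nor H = F nor F = T
H <-> (~W nor H) = F <-> T = F
~(H <-> (~W nor H)) = ~F = T
M -> ~(H <-> (~W nor H)) = F -> T = T
Hence S1 is true.

S2: Parsed as ~((W <-> H) & ~M)

W <-> H = T <-> F = F
~M = ~F = T
(W <-> H) & ~M = F & T = F
~((W <-> H) & ~M) = ~F = T
So S2 is true.

S3: In symbols: ~(H -> W) | ~M

H -> W = F -> T = T
~(H -> W) = ~T = F
~M = ~F = T
~(H -> W) | ~M = F | T = T
So S3 is true.

True statements: 3.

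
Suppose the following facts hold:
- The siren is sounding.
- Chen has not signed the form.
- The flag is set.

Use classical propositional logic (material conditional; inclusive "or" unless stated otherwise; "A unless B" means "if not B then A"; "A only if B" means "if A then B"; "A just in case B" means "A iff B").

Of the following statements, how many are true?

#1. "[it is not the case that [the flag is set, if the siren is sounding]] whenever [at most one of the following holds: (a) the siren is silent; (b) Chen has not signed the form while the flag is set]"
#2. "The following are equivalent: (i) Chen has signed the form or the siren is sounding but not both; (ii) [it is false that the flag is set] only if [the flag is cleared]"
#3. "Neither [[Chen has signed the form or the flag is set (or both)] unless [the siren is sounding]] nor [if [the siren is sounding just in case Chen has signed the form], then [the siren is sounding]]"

Let P = "the siren is sounding" (T), Q = "Chen has signed the form" (F), W = "the flag is set" (T).

#1: This is (~P nand (~Q & W)) -> ~(P -> W).

~P = ~T = F
~Q = ~F = T
~Q & W = T & T = T
~P nand (~Q & W) = F nand T = T
P -> W = T -> T = T
~(P -> W) = ~T = F
(~P nand (~Q & W)) -> ~(P -> W) = T -> F = F
Thus #1 is false.

#2: Formalization: (Q xor P) <-> (~W -> ~W)

Q xor P = F xor T = T
~W = ~T = F
~W = ~T = F
~W -> ~W = F -> F = T
(Q xor P) <-> (~W -> ~W) = T <-> T = T
Hence #2 is true.

#3: In symbols: ((Q | W) | P) nor ((P <-> Q) -> P)

Q | W = F | T = T
(Q | W) | P = T | T = T
P <-> Q = T <-> F = F
(P <-> Q) -> P = F -> T = T
((Q | W) | P) nor ((P <-> Q) -> P) = T nor T = F
Hence #3 is false.

Count: 1.

1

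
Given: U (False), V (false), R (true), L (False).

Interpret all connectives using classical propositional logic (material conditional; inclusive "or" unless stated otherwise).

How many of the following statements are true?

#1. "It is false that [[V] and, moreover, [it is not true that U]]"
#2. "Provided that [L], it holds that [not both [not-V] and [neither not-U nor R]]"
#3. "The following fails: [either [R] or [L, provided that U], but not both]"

#1: This is ¬(V ∧ ¬U).

¬U = ¬F = T
V ∧ ¬U = F ∧ T = F
¬(V ∧ ¬U) = ¬F = T
Hence #1 is true.

#2: Formalization: L → (¬V ↑ (¬U ↓ R))

¬V = ¬F = T
¬U = ¬F = T
¬U ↓ R = T ↓ T = F
¬V ↑ (¬U ↓ R) = T ↑ F = T
L → (¬V ↑ (¬U ↓ R)) = F → T = T
Thus #2 is true.

#3: Formalization: ¬(R ⊕ (U → L))

U → L = F → F = T
R ⊕ (U → L) = T ⊕ T = F
¬(R ⊕ (U → L)) = ¬F = T
Hence #3 is true.

Count: 3.

3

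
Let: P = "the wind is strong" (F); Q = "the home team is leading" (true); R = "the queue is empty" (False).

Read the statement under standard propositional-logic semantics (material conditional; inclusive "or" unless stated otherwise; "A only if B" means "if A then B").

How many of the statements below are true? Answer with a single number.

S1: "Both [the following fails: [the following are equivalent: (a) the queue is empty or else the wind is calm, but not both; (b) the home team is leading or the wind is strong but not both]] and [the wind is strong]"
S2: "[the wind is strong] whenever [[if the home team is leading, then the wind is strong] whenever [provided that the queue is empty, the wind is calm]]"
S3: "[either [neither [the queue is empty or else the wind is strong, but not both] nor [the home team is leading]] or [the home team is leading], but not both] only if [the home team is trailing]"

S1: This is ¬((R ⊕ ¬P) ↔ (Q ⊕ P)) ∧ P.

¬P = ¬F = T
R ⊕ ¬P = F ⊕ T = T
Q ⊕ P = T ⊕ F = T
(R ⊕ ¬P) ↔ (Q ⊕ P) = T ↔ T = T
¬((R ⊕ ¬P) ↔ (Q ⊕ P)) = ¬T = F
¬((R ⊕ ¬P) ↔ (Q ⊕ P)) ∧ P = F ∧ F = F
So S1 is false.

S2: Parsed as ((R → ¬P) → (Q → P)) → P

¬P = ¬F = T
R → ¬P = F → T = T
Q → P = T → F = F
(R → ¬P) → (Q → P) = T → F = F
((R → ¬P) → (Q → P)) → P = F → F = T
Hence S2 is true.

S3: This is (((R ⊕ P) ↓ Q) ⊕ Q) → ¬Q.

R ⊕ P = F ⊕ F = F
(R ⊕ P) ↓ Q = F ↓ T = F
((R ⊕ P) ↓ Q) ⊕ Q = F ⊕ T = T
¬Q = ¬T = F
(((R ⊕ P) ↓ Q) ⊕ Q) → ¬Q = T → F = F
Thus S3 is false.

1 of the 3 statements is true (S2).

1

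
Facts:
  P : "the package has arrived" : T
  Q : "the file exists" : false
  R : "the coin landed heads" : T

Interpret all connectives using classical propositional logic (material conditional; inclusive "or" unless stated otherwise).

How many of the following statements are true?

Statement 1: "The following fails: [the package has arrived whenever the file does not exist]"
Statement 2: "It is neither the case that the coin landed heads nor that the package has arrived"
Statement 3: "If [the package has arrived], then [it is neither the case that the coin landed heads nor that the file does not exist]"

0

Statement 1: Formalization: not (not Q -> P)

not Q = not False = True
not Q -> P = True -> True = True
not (not Q -> P) = not True = False
Hence Statement 1 is false.

Statement 2: Formalization: R nor P

R nor P = True nor True = False
Hence Statement 2 is false.

Statement 3: Parsed as P -> (R nor not Q)

not Q = not False = True
R nor not Q = True nor True = False
P -> (R nor not Q) = True -> False = False
So Statement 3 is false.

0 of the 3 statements are true (none).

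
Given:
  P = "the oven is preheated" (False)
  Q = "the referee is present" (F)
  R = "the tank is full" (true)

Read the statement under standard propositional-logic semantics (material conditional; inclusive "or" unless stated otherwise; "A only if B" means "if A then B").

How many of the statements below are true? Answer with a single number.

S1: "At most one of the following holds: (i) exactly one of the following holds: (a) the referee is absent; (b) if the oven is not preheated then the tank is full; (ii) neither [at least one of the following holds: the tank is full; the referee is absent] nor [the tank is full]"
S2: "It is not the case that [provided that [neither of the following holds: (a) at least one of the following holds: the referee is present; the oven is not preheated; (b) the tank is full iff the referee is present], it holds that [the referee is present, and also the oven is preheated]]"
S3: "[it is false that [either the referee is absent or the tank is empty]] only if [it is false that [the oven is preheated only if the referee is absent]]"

S1: In symbols: (not Q xor (not P -> R)) nand ((R or not Q) nor R)

not Q = not False = True
not P = not False = True
not P -> R = True -> True = True
not Q xor (not P -> R) = True xor True = False
not Q = not False = True
R or not Q = True or True = True
(R or not Q) nor R = True nor True = False
(not Q xor (not P -> R)) nand ((R or not Q) nor R) = False nand False = True
Thus S1 is true.

S2: Parsed as not (((Q or not P) nor (R iff Q)) -> (Q and P))

not P = not False = True
Q or not P = False or True = True
R iff Q = True iff False = False
(Q or not P) nor (R iff Q) = True nor False = False
Q and P = False and False = False
((Q or not P) nor (R iff Q)) -> (Q and P) = False -> False = True
not (((Q or not P) nor (R iff Q)) -> (Q and P)) = not True = False
Thus S2 is false.

S3: Formalization: not (not Q or not R) -> not (P -> not Q)

not Q = not False = True
not R = not True = False
not Q or not R = True or False = True
not (not Q or not R) = not True = False
not Q = not False = True
P -> not Q = False -> True = True
not (P -> not Q) = not True = False
not (not Q or not R) -> not (P -> not Q) = False -> False = True
Thus S3 is true.

Count: 2.

2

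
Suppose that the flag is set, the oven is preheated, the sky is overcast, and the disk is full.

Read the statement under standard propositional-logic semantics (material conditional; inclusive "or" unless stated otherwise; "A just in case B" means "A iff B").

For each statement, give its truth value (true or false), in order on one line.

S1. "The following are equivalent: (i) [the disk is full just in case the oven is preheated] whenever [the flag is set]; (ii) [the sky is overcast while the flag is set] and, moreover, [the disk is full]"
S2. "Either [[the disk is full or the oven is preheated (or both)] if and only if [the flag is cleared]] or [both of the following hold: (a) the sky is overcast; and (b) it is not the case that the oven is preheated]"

Let P = "the flag is set" (True), S = "the disk is full" (True), Q = "the oven is preheated" (True), R = "the sky is overcast" (True).

S1: Parsed as (P -> (S iff Q)) iff ((R and P) and S)

S iff Q = True iff True = True
P -> (S iff Q) = True -> True = True
R and P = True and True = True
(R and P) and S = True and True = True
(P -> (S iff Q)) iff ((R and P) and S) = True iff True = True
Hence S1 is true.

S2: In symbols: ((S or Q) iff not P) or (R and not Q)

S or Q = True or True = True
not P = not True = False
(S or Q) iff not P = True iff False = False
not Q = not True = False
R and not Q = True and False = False
((S or Q) iff not P) or (R and not Q) = False or False = False
So S2 is false.

S1 True; S2 False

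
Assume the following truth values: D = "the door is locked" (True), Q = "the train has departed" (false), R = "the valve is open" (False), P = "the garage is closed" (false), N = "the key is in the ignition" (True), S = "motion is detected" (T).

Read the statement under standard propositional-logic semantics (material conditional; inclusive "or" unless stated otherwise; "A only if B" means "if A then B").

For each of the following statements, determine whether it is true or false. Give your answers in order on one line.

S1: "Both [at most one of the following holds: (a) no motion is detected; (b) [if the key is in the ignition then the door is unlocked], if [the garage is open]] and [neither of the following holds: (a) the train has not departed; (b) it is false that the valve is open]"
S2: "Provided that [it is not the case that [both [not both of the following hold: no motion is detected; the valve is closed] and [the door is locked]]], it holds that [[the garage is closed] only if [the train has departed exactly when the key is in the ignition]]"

S1 False, S2 True

S1: Formalization: (~S nand (~P -> (N -> ~D))) & (~Q nor ~R)

~S = ~T = F
~P = ~F = T
~D = ~T = F
N -> ~D = T -> F = F
~P -> (N -> ~D) = T -> F = F
~S nand (~P -> (N -> ~D)) = F nand F = T
~Q = ~F = T
~R = ~F = T
~Q nor ~R = T nor T = F
(~S nand (~P -> (N -> ~D))) & (~Q nor ~R) = T & F = F
Thus S1 is false.

S2: Parsed as ~((~S nand ~R) & D) -> (P -> (Q <-> N))

~S = ~T = F
~R = ~F = T
~S nand ~R = F nand T = T
(~S nand ~R) & D = T & T = T
~((~S nand ~R) & D) = ~T = F
Q <-> N = F <-> T = F
P -> (Q <-> N) = F -> F = T
~((~S nand ~R) & D) -> (P -> (Q <-> N)) = F -> T = T
So S2 is true.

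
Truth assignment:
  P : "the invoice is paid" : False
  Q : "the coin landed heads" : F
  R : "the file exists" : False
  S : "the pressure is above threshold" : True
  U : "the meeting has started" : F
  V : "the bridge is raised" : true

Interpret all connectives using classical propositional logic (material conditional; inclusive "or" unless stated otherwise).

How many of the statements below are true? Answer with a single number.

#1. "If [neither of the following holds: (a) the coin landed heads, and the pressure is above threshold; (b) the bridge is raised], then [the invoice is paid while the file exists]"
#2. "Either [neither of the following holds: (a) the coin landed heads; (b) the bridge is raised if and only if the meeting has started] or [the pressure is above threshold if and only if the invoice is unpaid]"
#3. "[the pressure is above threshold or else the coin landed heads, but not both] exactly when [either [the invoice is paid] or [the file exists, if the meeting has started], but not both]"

3

#1: In symbols: ((Q & S) nor V) -> (P & R)

Q & S = F & T = F
(Q & S) nor V = F nor T = F
P & R = F & F = F
((Q & S) nor V) -> (P & R) = F -> F = T
Hence #1 is true.

#2: This is (Q nor (V <-> U)) | (S <-> ~P).

V <-> U = T <-> F = F
Q nor (V <-> U) = F nor F = T
~P = ~F = T
S <-> ~P = T <-> T = T
(Q nor (V <-> U)) | (S <-> ~P) = T | T = T
Thus #2 is true.

#3: In symbols: (S xor Q) <-> (P xor (U -> R))

S xor Q = T xor F = T
U -> R = F -> F = T
P xor (U -> R) = F xor T = T
(S xor Q) <-> (P xor (U -> R)) = T <-> T = T
So #3 is true.

Count: 3.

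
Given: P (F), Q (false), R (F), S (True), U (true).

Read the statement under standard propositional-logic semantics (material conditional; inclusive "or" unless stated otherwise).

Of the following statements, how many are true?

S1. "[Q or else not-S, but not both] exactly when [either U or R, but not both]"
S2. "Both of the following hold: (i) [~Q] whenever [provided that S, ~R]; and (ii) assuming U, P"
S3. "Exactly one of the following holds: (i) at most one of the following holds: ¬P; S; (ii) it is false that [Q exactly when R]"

0

S1: This is (Q xor ~S) <-> (U xor R).

~S = ~T = F
Q xor ~S = F xor F = F
U xor R = T xor F = T
(Q xor ~S) <-> (U xor R) = F <-> T = F
Hence S1 is false.

S2: Formalization: ((S -> ~R) -> ~Q) & (U -> P)

~R = ~F = T
S -> ~R = T -> T = T
~Q = ~F = T
(S -> ~R) -> ~Q = T -> T = T
U -> P = T -> F = F
((S -> ~R) -> ~Q) & (U -> P) = T & F = F
Hence S2 is false.

S3: Formalization: (~P nand S) xor ~(Q <-> R)

~P = ~F = T
~P nand S = T nand T = F
Q <-> R = F <-> F = T
~(Q <-> R) = ~T = F
(~P nand S) xor ~(Q <-> R) = F xor F = F
Thus S3 is false.

Count: 0.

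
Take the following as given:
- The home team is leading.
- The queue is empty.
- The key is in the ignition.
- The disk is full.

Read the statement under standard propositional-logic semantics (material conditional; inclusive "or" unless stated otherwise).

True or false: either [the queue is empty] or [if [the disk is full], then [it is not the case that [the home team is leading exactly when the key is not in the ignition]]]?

true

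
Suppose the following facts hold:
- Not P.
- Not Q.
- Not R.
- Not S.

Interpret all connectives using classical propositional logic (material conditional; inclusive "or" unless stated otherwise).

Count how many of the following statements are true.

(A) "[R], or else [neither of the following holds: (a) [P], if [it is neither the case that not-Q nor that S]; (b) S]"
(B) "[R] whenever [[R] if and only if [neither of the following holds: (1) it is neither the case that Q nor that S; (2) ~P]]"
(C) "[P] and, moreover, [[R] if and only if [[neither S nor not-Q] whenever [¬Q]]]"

0

(A): In symbols: R | (((~Q nor S) -> P) nor S)

~Q = ~F = T
~Q nor S = T nor F = F
(~Q nor S) -> P = F -> F = T
((~Q nor S) -> P) nor S = T nor F = F
R | (((~Q nor S) -> P) nor S) = F | F = F
So (A) is false.

(B): Formalization: (R <-> ((Q nor S) nor ~P)) -> R

Q nor S = F nor F = T
~P = ~F = T
(Q nor S) nor ~P = T nor T = F
R <-> ((Q nor S) nor ~P) = F <-> F = T
(R <-> ((Q nor S) nor ~P)) -> R = T -> F = F
Hence (B) is false.

(C): This is P & (R <-> (~Q -> (S nor ~Q))).

~Q = ~F = T
~Q = ~F = T
S nor ~Q = F nor T = F
~Q -> (S nor ~Q) = T -> F = F
R <-> (~Q -> (S nor ~Q)) = F <-> F = T
P & (R <-> (~Q -> (S nor ~Q))) = F & T = F
So (C) is false.

True statements: 0 (none).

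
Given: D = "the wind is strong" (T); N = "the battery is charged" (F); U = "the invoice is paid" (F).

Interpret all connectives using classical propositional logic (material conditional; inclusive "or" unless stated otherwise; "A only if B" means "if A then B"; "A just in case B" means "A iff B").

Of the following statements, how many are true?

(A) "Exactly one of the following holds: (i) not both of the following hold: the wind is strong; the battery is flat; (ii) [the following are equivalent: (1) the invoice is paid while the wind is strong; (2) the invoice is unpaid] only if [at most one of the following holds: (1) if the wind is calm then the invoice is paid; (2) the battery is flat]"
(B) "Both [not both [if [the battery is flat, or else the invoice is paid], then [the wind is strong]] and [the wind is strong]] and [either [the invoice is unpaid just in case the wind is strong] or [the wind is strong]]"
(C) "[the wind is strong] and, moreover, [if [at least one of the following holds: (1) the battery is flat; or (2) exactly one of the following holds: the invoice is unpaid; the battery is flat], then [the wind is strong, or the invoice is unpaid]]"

(A): In symbols: (D ↑ ¬N) ⊕ (((U ∧ D) ↔ ¬U) → ((¬D → U) ↑ ¬N))

¬N = ¬F = T
D ↑ ¬N = T ↑ T = F
U ∧ D = F ∧ T = F
¬U = ¬F = T
(U ∧ D) ↔ ¬U = F ↔ T = F
¬D = ¬T = F
¬D → U = F → F = T
¬N = ¬F = T
(¬D → U) ↑ ¬N = T ↑ T = F
((U ∧ D) ↔ ¬U) → ((¬D → U) ↑ ¬N) = F → F = T
(D ↑ ¬N) ⊕ (((U ∧ D) ↔ ¬U) → ((¬D → U) ↑ ¬N)) = F ⊕ T = T
Hence (A) is true.

(B): Parsed as (((¬N ∨ U) → D) ↑ D) ∧ ((¬U ↔ D) ∨ D)

¬N = ¬F = T
¬N ∨ U = T ∨ F = T
(¬N ∨ U) → D = T → T = T
((¬N ∨ U) → D) ↑ D = T ↑ T = F
¬U = ¬F = T
¬U ↔ D = T ↔ T = T
(¬U ↔ D) ∨ D = T ∨ T = T
(((¬N ∨ U) → D) ↑ D) ∧ ((¬U ↔ D) ∨ D) = F ∧ T = F
Hence (B) is false.

(C): Formalization: D ∧ ((¬N ∨ (¬U ⊕ ¬N)) → (D ∨ ¬U))

¬N = ¬F = T
¬U = ¬F = T
¬N = ¬F = T
¬U ⊕ ¬N = T ⊕ T = F
¬N ∨ (¬U ⊕ ¬N) = T ∨ F = T
¬U = ¬F = T
D ∨ ¬U = T ∨ T = T
(¬N ∨ (¬U ⊕ ¬N)) → (D ∨ ¬U) = T → T = T
D ∧ ((¬N ∨ (¬U ⊕ ¬N)) → (D ∨ ¬U)) = T ∧ T = T
Hence (C) is true.

2 of the 3 statements are true ((A), (C)).

2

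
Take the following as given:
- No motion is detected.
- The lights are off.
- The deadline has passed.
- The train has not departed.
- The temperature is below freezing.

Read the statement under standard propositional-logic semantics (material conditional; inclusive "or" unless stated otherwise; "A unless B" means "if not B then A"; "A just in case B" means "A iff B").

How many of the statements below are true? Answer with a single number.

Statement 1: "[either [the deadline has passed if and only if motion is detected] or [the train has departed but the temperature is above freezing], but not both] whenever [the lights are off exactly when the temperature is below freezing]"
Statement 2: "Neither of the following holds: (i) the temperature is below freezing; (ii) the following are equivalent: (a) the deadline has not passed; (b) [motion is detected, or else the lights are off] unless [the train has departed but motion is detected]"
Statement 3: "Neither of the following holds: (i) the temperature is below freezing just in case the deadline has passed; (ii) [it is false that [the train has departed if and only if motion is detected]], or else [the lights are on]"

0

Let N = "the lights are on" (F), D = "the temperature is below freezing" (T), W = "the deadline has passed" (T), G = "motion is detected" (F), L = "the train has departed" (F).

Statement 1: In symbols: (~N <-> D) -> ((W <-> G) xor (L & ~D))

~N = ~F = T
~N <-> D = T <-> T = T
W <-> G = T <-> F = F
~D = ~T = F
L & ~D = F & F = F
(W <-> G) xor (L & ~D) = F xor F = F
(~N <-> D) -> ((W <-> G) xor (L & ~D)) = T -> F = F
So Statement 1 is false.

Statement 2: This is D nor (~W <-> ((G | ~N) | (L & G))).

~W = ~T = F
~N = ~F = T
G | ~N = F | T = T
L & G = F & F = F
(G | ~N) | (L & G) = T | F = T
~W <-> ((G | ~N) | (L & G)) = F <-> T = F
D nor (~W <-> ((G | ~N) | (L & G))) = T nor F = F
So Statement 2 is false.

Statement 3: This is (D <-> W) nor (~(L <-> G) | N).

D <-> W = T <-> T = T
L <-> G = F <-> F = T
~(L <-> G) = ~T = F
~(L <-> G) | N = F | F = F
(D <-> W) nor (~(L <-> G) | N) = T nor F = F
Hence Statement 3 is false.

0 of the 3 statements are true (none).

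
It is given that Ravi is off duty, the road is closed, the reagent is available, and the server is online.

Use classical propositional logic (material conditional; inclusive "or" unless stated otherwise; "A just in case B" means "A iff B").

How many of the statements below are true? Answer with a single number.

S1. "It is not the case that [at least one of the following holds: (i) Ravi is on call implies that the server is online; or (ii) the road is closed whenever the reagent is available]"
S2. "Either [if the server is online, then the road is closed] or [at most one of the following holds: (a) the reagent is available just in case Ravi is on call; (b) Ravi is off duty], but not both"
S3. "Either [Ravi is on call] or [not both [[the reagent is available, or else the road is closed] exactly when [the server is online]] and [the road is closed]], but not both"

0

Let P = "Ravi is on call" (False), S = "the server is online" (True), R = "the reagent is available" (True), Q = "the road is closed" (True).

S1: Formalization: not ((P -> S) or (R -> Q))

P -> S = False -> True = True
R -> Q = True -> True = True
(P -> S) or (R -> Q) = True or True = True
not ((P -> S) or (R -> Q)) = not True = False
Hence S1 is false.

S2: Parsed as (S -> Q) xor ((R iff P) nand not P)

S -> Q = True -> True = True
R iff P = True iff False = False
not P = not False = True
(R iff P) nand not P = False nand True = True
(S -> Q) xor ((R iff P) nand not P) = True xor True = False
So S2 is false.

S3: In symbols: P xor (((R or Q) iff S) nand Q)

R or Q = True or True = True
(R or Q) iff S = True iff True = True
((R or Q) iff S) nand Q = True nand True = False
P xor (((R or Q) iff S) nand Q) = False xor False = False
So S3 is false.

0 of the 3 statements are true (none).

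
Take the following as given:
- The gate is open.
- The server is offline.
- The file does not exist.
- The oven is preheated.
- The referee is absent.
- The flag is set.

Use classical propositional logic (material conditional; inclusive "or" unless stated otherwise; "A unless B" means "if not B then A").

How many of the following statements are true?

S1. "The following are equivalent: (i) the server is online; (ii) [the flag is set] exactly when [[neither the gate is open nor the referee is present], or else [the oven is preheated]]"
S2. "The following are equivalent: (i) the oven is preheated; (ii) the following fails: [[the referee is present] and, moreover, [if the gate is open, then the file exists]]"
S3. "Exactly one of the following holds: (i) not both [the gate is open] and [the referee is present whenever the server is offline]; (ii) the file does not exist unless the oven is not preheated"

Let G = "the server is online" (F), V = "the flag is set" (T), R = "the gate is open" (T), L = "the referee is present" (F), K = "the oven is preheated" (T), D = "the file exists" (F).

S1: Parsed as G <-> (V <-> ((R nor L) | K))

R nor L = T nor F = F
(R nor L) | K = F | T = T
V <-> ((R nor L) | K) = T <-> T = T
G <-> (V <-> ((R nor L) | K)) = F <-> T = F
So S1 is false.

S2: This is K <-> ~(L & (R -> D)).

R -> D = T -> F = F
L & (R -> D) = F & F = F
~(L & (R -> D)) = ~F = T
K <-> ~(L & (R -> D)) = T <-> T = T
So S2 is true.

S3: This is (R nand (~G -> L)) xor (~D | ~K).

~G = ~F = T
~G -> L = T -> F = F
R nand (~G -> L) = T nand F = T
~D = ~F = T
~K = ~T = F
~D | ~K = T | F = T
(R nand (~G -> L)) xor (~D | ~K) = T xor T = F
Thus S3 is false.

True statements: 1 (S2).

1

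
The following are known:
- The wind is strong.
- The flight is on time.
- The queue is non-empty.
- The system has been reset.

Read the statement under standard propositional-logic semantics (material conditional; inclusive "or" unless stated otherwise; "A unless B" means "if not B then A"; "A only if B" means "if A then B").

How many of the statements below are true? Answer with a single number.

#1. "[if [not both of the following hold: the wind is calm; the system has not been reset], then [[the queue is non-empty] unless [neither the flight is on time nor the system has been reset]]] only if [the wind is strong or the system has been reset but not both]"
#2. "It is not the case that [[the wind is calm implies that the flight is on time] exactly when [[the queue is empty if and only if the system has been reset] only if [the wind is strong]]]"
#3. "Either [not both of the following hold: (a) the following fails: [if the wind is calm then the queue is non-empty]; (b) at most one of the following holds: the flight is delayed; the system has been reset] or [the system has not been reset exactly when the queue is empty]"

Let M = "the wind is strong" (T), N = "the system has been reset" (T), K = "the queue is empty" (F), D = "the flight is delayed" (F).

#1: Formalization: ((~M nand ~N) -> (~K | (~D nor N))) -> (M xor N)

~M = ~T = F
~N = ~T = F
~M nand ~N = F nand F = T
~K = ~F = T
~D = ~F = T
~D nor N = T nor T = F
~K | (~D nor N) = T | F = T
(~M nand ~N) -> (~K | (~D nor N)) = T -> T = T
M xor N = T xor T = F
((~M nand ~N) -> (~K | (~D nor N))) -> (M xor N) = T -> F = F
Hence #1 is false.

#2: Parsed as ~((~M -> ~D) <-> ((K <-> N) -> M))

~M = ~T = F
~D = ~F = T
~M -> ~D = F -> T = T
K <-> N = F <-> T = F
(K <-> N) -> M = F -> T = T
(~M -> ~D) <-> ((K <-> N) -> M) = T <-> T = T
~((~M -> ~D) <-> ((K <-> N) -> M)) = ~T = F
Hence #2 is false.

#3: Parsed as (~(~M -> ~K) nand (D nand N)) | (~N <-> K)

~M = ~T = F
~K = ~F = T
~M -> ~K = F -> T = T
~(~M -> ~K) = ~T = F
D nand N = F nand T = T
~(~M -> ~K) nand (D nand N) = F nand T = T
~N = ~T = F
~N <-> K = F <-> F = T
(~(~M -> ~K) nand (D nand N)) | (~N <-> K) = T | T = T
Thus #3 is true.

True statements: 1 (#3).

1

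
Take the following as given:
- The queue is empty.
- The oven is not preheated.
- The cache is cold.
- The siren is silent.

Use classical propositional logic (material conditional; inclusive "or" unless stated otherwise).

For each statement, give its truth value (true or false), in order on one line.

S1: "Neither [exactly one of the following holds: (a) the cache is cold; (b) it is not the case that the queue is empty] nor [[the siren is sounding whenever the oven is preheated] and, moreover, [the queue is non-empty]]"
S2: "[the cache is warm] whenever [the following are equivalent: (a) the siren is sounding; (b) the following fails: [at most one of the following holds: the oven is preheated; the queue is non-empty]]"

S1 false / S2 false

Let K = "the cache is warm" (F), P = "the queue is empty" (T), S = "the oven is preheated" (F), D = "the siren is sounding" (F).

S1: Formalization: (¬K ⊕ ¬P) ↓ ((S → D) ∧ ¬P)

¬K = ¬F = T
¬P = ¬T = F
¬K ⊕ ¬P = T ⊕ F = T
S → D = F → F = T
¬P = ¬T = F
(S → D) ∧ ¬P = T ∧ F = F
(¬K ⊕ ¬P) ↓ ((S → D) ∧ ¬P) = T ↓ F = F
Hence S1 is false.

S2: In symbols: (D ↔ ¬(S ↑ ¬P)) → K

¬P = ¬T = F
S ↑ ¬P = F ↑ F = T
¬(S ↑ ¬P) = ¬T = F
D ↔ ¬(S ↑ ¬P) = F ↔ F = T
(D ↔ ¬(S ↑ ¬P)) → K = T → F = F
Thus S2 is false.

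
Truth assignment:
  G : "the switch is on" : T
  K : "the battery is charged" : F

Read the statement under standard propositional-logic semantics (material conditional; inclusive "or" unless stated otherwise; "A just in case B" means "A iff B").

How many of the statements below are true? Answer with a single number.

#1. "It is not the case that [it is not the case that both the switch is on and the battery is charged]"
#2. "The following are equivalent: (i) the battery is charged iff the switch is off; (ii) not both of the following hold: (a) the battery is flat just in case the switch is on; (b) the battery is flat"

0

#1: Parsed as ¬(G ↑ K)

G ↑ K = T ↑ F = T
¬(G ↑ K) = ¬T = F
Hence #1 is false.

#2: This is (K ↔ ¬G) ↔ ((¬K ↔ G) ↑ ¬K).

¬G = ¬T = F
K ↔ ¬G = F ↔ F = T
¬K = ¬F = T
¬K ↔ G = T ↔ T = T
¬K = ¬F = T
(¬K ↔ G) ↑ ¬K = T ↑ T = F
(K ↔ ¬G) ↔ ((¬K ↔ G) ↑ ¬K) = T ↔ F = F
So #2 is false.

Count: 0.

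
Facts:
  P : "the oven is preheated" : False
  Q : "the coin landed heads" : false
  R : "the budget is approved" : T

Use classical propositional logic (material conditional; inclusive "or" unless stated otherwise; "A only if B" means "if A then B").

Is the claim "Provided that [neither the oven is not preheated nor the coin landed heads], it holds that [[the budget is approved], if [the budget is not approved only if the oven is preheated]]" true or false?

True.

Values: P=F, Q=F, R=T.
This is (~P nor Q) -> ((~R -> P) -> R).

~P = ~F = T
~P nor Q = T nor F = F
~R = ~T = F
~R -> P = F -> F = T
(~R -> P) -> R = T -> T = T
(~P nor Q) -> ((~R -> P) -> R) = F -> T = T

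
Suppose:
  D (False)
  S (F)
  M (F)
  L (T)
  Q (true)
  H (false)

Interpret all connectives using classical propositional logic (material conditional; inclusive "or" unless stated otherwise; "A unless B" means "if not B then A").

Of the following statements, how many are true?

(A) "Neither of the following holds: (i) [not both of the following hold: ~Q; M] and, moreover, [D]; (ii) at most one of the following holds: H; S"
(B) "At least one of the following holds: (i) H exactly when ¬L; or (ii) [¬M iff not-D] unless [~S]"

(A): Parsed as ((~Q nand M) & D) nor (H nand S)

~Q = ~T = F
~Q nand M = F nand F = T
(~Q nand M) & D = T & F = F
H nand S = F nand F = T
((~Q nand M) & D) nor (H nand S) = F nor T = F
Hence (A) is false.

(B): Formalization: (H <-> ~L) | ((~M <-> ~D) | ~S)

~L = ~T = F
H <-> ~L = F <-> F = T
~M = ~F = T
~D = ~F = T
~M <-> ~D = T <-> T = T
~S = ~F = T
(~M <-> ~D) | ~S = T | T = T
(H <-> ~L) | ((~M <-> ~D) | ~S) = T | T = T
Thus (B) is true.

1 of the 2 statements is true ((B)).

1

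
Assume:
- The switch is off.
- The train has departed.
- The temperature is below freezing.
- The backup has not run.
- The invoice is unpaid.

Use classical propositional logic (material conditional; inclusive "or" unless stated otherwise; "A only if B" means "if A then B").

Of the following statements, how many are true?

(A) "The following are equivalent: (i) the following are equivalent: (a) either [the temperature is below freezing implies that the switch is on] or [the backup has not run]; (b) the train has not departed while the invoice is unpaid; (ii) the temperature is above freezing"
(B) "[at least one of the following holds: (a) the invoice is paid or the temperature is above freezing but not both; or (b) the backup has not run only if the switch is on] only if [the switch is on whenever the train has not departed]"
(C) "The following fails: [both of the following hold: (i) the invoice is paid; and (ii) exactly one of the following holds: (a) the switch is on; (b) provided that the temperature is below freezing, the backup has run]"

3

Let R = "the temperature is below freezing" (T), P = "the switch is on" (F), S = "the backup has run" (F), Q = "the train has departed" (T), U = "the invoice is paid" (F).

(A): Formalization: (((R → P) ∨ ¬S) ↔ (¬Q ∧ ¬U)) ↔ ¬R

R → P = T → F = F
¬S = ¬F = T
(R → P) ∨ ¬S = F ∨ T = T
¬Q = ¬T = F
¬U = ¬F = T
¬Q ∧ ¬U = F ∧ T = F
((R → P) ∨ ¬S) ↔ (¬Q ∧ ¬U) = T ↔ F = F
¬R = ¬T = F
(((R → P) ∨ ¬S) ↔ (¬Q ∧ ¬U)) ↔ ¬R = F ↔ F = T
Hence (A) is true.

(B): In symbols: ((U ⊕ ¬R) ∨ (¬S → P)) → (¬Q → P)

¬R = ¬T = F
U ⊕ ¬R = F ⊕ F = F
¬S = ¬F = T
¬S → P = T → F = F
(U ⊕ ¬R) ∨ (¬S → P) = F ∨ F = F
¬Q = ¬T = F
¬Q → P = F → F = T
((U ⊕ ¬R) ∨ (¬S → P)) → (¬Q → P) = F → T = T
Hence (B) is true.

(C): Formalization: ¬(U ∧ (P ⊕ (R → S)))

R → S = T → F = F
P ⊕ (R → S) = F ⊕ F = F
U ∧ (P ⊕ (R → S)) = F ∧ F = F
¬(U ∧ (P ⊕ (R → S))) = ¬F = T
Hence (C) is true.

Count: 3.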